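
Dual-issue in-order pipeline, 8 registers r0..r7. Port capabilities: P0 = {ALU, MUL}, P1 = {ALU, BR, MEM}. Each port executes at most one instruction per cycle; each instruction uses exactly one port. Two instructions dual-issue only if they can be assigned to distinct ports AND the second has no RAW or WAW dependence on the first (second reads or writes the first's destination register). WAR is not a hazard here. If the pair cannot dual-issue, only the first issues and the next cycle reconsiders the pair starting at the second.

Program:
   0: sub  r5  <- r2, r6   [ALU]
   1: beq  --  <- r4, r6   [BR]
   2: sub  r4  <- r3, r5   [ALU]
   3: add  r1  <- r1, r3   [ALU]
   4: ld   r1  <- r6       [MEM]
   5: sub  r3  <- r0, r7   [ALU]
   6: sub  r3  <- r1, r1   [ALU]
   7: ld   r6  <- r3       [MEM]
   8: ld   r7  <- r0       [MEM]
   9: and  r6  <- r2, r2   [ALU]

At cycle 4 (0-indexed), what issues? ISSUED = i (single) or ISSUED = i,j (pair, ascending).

  cy0 -> i0+i1 (sub.ALU/beq.BR) 2-wide
  cy1 -> i2+i3 (sub.ALU/add.ALU) 2-wide
  cy2 -> i4+i5 (ld.MEM/sub.ALU) 2-wide
  cy3 -> i6 (sub.ALU) RAW r3
  cy4 -> i7 (ld.MEM) no-port MEM/MEM
  cy5 -> i8+i9 (ld.MEM/and.ALU) 2-wide

ISSUED = 7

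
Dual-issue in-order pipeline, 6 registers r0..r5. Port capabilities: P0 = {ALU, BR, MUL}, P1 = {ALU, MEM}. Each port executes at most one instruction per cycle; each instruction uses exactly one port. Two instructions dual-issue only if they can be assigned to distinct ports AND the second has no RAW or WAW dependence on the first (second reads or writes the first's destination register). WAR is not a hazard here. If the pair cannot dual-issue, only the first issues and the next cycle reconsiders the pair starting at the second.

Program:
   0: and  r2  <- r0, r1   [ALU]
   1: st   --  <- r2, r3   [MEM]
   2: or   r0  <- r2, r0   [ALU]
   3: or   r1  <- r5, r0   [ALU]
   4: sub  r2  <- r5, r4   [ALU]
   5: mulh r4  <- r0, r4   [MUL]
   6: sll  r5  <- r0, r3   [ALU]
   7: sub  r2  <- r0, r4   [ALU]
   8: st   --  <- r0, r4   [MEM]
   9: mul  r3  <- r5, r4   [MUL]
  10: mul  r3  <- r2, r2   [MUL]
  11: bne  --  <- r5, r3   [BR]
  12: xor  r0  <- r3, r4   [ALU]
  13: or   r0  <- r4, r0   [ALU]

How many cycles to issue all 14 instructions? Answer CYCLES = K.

t=0 i0:and.ALU ; RAW r2
t=1 i1+i2:st.MEM or.ALU ; pair
t=2 i3+i4:or.ALU sub.ALU ; pair
t=3 i5+i6:mulh.MUL sll.ALU ; pair
t=4 i7+i8:sub.ALU st.MEM ; pair
t=5 i9:mul.MUL ; no-port MUL/MUL
t=6 i10:mul.MUL ; no-port MUL/BR
t=7 i11+i12:bne.BR xor.ALU ; pair
t=8 i13:or.ALU ; tail

CYCLES = 9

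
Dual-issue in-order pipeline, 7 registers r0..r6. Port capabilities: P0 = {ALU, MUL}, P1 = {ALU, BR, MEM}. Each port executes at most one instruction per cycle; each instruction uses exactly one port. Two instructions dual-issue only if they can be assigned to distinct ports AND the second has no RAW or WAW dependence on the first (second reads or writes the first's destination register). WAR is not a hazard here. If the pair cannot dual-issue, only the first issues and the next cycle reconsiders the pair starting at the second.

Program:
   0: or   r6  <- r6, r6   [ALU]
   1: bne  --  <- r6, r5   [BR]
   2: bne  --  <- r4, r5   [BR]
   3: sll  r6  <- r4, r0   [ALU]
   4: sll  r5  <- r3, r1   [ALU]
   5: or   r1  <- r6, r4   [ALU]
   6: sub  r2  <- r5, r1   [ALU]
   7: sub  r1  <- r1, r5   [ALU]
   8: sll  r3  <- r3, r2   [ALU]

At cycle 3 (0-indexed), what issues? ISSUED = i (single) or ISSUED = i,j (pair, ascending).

  cy0 -> i0 (or.ALU) RAW r6
  cy1 -> i1 (bne.BR) no-port BR/BR
  cy2 -> i2+i3 (bne.BR+sll.ALU) pair
  cy3 -> i4+i5 (sll.ALU+or.ALU) pair
  cy4 -> i6+i7 (sub.ALU+sub.ALU) pair
  cy5 -> i8 (sll.ALU) tail

ISSUED = 4,5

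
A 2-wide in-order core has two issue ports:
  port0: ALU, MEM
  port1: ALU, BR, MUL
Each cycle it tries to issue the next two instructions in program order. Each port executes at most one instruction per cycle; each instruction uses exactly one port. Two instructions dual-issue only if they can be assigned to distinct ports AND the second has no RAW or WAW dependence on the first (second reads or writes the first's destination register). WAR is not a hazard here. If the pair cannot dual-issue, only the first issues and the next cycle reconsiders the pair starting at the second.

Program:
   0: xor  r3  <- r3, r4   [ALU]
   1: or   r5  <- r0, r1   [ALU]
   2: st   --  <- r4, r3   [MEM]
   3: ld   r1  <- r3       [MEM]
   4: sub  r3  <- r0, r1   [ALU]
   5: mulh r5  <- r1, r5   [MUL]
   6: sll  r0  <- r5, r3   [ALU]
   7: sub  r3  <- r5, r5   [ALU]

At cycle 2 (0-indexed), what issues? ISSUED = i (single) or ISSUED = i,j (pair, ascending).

  cy0 -> i0,i1 (xor+or) pair
  cy1 -> i2 (st) no-port MEM/MEM
  cy2 -> i3 (ld) RAW r1
  cy3 -> i4,i5 (sub+mulh) pair
  cy4 -> i6,i7 (sll+sub) pair

ISSUED = 3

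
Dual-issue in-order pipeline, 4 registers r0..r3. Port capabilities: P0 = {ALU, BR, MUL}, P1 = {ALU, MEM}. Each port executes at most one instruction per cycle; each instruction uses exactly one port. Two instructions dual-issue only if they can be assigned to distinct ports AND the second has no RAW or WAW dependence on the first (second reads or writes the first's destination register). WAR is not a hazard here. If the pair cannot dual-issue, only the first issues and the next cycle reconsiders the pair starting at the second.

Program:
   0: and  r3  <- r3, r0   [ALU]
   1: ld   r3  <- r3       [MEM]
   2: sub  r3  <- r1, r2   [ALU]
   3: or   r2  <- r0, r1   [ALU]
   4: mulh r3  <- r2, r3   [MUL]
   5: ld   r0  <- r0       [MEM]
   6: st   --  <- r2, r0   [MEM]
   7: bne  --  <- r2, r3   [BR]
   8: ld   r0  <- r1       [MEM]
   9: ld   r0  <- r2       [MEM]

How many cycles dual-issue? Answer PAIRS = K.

c0: i0 and  RAW+WAW r3
c1: i1 ld  WAW r3
c2: i2,i3 sub+or  pair
c3: i4,i5 mulh+ld  pair
c4: i6,i7 st+bne  pair
c5: i8 ld  no-port MEM/MEM
c6: i9 ld  tail

PAIRS = 3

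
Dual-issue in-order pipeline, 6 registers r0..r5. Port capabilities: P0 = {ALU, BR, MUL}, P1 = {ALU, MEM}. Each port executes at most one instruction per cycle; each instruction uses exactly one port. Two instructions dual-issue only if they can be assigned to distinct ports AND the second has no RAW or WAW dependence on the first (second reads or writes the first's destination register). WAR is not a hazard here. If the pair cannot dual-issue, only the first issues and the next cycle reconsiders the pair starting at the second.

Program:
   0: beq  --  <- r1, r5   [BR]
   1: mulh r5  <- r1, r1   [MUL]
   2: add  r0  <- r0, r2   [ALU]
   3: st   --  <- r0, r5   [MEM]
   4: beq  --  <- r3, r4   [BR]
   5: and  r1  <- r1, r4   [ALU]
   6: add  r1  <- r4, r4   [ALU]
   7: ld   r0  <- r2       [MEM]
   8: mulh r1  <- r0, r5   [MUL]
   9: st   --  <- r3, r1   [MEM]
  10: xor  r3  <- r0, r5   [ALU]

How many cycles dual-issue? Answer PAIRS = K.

PAIRS = 4

t=0 i0:beq ; no-port BR/MUL
t=1 i1/i2:mulh;add ; dual
t=2 i3/i4:st;beq ; dual
t=3 i5:and ; WAW r1
t=4 i6/i7:add;ld ; dual
t=5 i8:mulh ; RAW r1
t=6 i9/i10:st;xor ; dual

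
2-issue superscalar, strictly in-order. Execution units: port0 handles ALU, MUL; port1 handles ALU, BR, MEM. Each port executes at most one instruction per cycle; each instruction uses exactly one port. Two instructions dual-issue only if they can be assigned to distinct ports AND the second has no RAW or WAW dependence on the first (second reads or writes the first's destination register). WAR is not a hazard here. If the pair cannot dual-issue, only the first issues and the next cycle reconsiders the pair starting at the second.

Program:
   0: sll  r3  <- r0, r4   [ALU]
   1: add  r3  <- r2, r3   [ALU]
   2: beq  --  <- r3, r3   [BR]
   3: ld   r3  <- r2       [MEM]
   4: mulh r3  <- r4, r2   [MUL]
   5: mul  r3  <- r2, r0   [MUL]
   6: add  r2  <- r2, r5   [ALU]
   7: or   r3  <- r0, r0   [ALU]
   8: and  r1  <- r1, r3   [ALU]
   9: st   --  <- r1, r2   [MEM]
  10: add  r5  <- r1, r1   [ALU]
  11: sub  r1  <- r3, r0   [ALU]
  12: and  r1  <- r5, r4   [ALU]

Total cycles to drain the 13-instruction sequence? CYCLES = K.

c0: i0 sll  RAW+WAW r3
c1: i1 add  RAW r3
c2: i2 beq  no-port BR/MEM
c3: i3 ld  WAW r3
c4: i4 mulh  no-port MUL/MUL
c5: i5+i6 mul+add  pair
c6: i7 or  RAW r3
c7: i8 and  RAW r1
c8: i9+i10 st+add  pair
c9: i11 sub  WAW r1
c10: i12 and  tail

CYCLES = 11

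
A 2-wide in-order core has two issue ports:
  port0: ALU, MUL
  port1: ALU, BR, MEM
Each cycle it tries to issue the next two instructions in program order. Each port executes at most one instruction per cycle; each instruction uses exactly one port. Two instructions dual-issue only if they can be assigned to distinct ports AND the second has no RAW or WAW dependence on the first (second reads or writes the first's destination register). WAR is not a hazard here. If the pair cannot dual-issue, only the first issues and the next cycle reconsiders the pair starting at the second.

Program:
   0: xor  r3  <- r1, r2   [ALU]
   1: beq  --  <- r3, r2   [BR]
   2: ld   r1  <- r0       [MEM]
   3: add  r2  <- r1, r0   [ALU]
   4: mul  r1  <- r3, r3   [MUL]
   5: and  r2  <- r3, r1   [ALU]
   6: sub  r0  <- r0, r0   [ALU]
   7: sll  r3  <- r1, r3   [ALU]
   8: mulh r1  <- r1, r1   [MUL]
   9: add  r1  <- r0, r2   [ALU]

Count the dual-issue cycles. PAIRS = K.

PAIRS = 3

#0 head=0: xor.ALU i0 RAW r3
#1 head=1: beq.BR i1 no-port BR/MEM
#2 head=2: ld.MEM i2 RAW r1
#3 head=3: add.ALU mul.MUL i3&i4 dual
#4 head=5: and.ALU sub.ALU i5&i6 dual
#5 head=7: sll.ALU mulh.MUL i7&i8 dual
#6 head=9: add.ALU i9 tail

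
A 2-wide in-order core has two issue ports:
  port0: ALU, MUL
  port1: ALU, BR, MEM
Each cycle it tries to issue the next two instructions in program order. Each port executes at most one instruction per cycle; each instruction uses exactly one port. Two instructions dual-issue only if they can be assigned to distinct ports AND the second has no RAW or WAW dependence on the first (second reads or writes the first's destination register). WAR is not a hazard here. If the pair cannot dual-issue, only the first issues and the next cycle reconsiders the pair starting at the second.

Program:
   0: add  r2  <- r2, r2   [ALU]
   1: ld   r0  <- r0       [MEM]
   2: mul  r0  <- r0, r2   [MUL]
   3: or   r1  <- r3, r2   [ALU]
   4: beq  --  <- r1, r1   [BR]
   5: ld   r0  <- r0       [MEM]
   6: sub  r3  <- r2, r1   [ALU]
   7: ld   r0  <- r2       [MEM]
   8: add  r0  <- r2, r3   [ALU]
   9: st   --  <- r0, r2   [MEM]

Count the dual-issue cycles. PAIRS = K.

PAIRS = 3

[0] i0/i1  add;ld  -- 2-wide
[1] i2/i3  mul;or  -- 2-wide
[2] i4  beq  -- no-port BR/MEM
[3] i5/i6  ld;sub  -- 2-wide
[4] i7  ld  -- WAW r0
[5] i8  add  -- RAW r0
[6] i9  st  -- tail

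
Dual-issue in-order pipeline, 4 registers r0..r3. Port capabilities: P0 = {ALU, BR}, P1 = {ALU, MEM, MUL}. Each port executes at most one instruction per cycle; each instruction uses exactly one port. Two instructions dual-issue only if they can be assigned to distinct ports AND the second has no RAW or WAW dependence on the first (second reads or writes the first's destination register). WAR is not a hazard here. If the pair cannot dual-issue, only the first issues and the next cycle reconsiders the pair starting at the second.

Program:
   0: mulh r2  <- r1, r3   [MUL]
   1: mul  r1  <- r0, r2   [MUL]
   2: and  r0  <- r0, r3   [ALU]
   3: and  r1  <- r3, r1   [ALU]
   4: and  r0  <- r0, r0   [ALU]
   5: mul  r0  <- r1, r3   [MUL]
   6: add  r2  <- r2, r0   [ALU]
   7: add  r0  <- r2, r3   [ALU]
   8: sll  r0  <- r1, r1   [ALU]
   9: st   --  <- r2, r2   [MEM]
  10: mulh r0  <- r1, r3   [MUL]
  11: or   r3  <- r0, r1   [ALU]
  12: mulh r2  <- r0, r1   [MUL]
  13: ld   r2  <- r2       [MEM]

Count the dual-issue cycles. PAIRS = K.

PAIRS = 4

t=0 i0:mulh ; no-port MUL/MUL
t=1 i1,i2:mul+and ; 2-wide
t=2 i3,i4:and+and ; 2-wide
t=3 i5:mul ; RAW r0
t=4 i6:add ; RAW r2
t=5 i7:add ; WAW r0
t=6 i8,i9:sll+st ; 2-wide
t=7 i10:mulh ; RAW r0
t=8 i11,i12:or+mulh ; 2-wide
t=9 i13:ld ; tail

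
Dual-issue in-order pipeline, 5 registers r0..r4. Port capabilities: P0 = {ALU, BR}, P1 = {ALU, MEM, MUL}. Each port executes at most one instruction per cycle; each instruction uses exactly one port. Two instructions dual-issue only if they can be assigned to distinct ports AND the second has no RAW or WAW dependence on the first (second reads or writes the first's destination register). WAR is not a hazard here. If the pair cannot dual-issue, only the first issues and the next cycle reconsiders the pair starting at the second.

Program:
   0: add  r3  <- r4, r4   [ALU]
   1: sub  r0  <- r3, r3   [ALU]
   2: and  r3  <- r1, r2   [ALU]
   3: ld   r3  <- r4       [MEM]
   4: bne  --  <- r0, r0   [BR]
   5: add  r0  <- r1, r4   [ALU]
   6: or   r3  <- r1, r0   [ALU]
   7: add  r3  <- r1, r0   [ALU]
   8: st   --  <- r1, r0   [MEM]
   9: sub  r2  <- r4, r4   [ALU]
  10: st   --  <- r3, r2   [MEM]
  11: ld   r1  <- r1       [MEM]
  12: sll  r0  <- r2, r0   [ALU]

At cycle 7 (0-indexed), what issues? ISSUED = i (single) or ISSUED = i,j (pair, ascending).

ISSUED = 10

[0] i0  add.ALU  -- RAW r3
[1] i1,i2  sub.ALU;and.ALU  -- dual
[2] i3,i4  ld.MEM;bne.BR  -- dual
[3] i5  add.ALU  -- RAW r0
[4] i6  or.ALU  -- WAW r3
[5] i7,i8  add.ALU;st.MEM  -- dual
[6] i9  sub.ALU  -- RAW r2
[7] i10  st.MEM  -- no-port MEM/MEM
[8] i11,i12  ld.MEM;sll.ALU  -- dual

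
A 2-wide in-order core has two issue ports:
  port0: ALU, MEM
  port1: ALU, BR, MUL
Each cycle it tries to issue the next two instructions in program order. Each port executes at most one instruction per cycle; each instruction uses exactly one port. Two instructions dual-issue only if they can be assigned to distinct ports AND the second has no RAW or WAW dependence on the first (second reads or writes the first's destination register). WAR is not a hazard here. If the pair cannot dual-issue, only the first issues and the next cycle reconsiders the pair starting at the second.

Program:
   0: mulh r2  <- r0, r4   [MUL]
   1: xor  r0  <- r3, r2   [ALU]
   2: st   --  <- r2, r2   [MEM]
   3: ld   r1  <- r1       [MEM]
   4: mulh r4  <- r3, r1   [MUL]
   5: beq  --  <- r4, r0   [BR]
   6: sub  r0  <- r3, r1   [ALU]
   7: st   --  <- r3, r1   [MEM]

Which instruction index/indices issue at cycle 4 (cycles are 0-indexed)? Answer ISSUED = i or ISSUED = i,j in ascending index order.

#0 head=0: mulh i0 RAW r2
#1 head=1: xor+st i1+i2 2-wide
#2 head=3: ld i3 RAW r1
#3 head=4: mulh i4 no-port MUL/BR
#4 head=5: beq+sub i5+i6 2-wide
#5 head=7: st i7 tail

ISSUED = 5,6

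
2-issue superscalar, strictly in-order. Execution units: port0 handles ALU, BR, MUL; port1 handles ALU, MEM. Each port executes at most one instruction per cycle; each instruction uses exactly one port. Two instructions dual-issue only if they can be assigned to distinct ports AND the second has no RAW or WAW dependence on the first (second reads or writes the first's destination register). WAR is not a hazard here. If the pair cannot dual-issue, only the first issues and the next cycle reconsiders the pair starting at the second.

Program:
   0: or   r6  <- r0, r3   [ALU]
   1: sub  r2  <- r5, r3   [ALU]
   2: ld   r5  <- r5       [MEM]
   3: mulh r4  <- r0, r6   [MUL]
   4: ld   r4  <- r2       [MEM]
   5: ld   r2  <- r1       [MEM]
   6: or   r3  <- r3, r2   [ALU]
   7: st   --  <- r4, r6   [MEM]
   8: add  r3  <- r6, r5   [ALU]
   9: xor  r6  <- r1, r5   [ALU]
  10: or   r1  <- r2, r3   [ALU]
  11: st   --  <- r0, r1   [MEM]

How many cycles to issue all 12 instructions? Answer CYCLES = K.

[0] i0+i1  or/sub  -- dual
[1] i2+i3  ld/mulh  -- dual
[2] i4  ld  -- no-port MEM/MEM
[3] i5  ld  -- RAW r2
[4] i6+i7  or/st  -- dual
[5] i8+i9  add/xor  -- dual
[6] i10  or  -- RAW r1
[7] i11  st  -- tail

CYCLES = 8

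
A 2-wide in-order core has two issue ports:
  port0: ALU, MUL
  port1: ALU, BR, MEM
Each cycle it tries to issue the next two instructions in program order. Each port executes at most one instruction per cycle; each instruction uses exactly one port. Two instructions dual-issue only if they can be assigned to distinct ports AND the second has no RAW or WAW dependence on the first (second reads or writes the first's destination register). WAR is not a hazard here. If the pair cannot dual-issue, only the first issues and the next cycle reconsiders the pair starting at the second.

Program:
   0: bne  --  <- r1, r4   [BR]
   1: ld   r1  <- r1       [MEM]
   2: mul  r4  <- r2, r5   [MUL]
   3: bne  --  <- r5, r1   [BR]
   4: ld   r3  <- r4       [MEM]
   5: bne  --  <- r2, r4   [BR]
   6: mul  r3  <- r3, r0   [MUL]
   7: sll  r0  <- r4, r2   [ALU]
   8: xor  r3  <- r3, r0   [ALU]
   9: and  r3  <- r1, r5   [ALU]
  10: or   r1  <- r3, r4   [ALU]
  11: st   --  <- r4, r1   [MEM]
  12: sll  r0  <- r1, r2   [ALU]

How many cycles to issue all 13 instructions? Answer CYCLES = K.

[0] i0  bne  -- no-port BR/MEM
[1] i1&i2  ld/mul  -- pair
[2] i3  bne  -- no-port BR/MEM
[3] i4  ld  -- no-port MEM/BR
[4] i5&i6  bne/mul  -- pair
[5] i7  sll  -- RAW r0
[6] i8  xor  -- WAW r3
[7] i9  and  -- RAW r3
[8] i10  or  -- RAW r1
[9] i11&i12  st/sll  -- pair

CYCLES = 10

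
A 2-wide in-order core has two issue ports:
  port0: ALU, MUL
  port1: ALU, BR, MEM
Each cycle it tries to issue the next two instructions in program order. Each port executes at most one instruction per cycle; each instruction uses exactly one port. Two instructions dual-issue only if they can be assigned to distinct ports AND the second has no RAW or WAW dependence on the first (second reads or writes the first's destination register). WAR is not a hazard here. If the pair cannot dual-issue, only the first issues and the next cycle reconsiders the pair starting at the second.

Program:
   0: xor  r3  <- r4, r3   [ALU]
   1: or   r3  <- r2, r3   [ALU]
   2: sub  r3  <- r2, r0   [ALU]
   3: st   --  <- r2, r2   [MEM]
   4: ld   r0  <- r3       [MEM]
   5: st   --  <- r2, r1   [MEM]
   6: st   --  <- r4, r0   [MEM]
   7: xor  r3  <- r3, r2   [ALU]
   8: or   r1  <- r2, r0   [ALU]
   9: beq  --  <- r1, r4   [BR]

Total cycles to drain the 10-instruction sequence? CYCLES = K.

CYCLES = 8

  cy0 -> i0 (xor.ALU) RAW+WAW r3
  cy1 -> i1 (or.ALU) WAW r3
  cy2 -> i2&i3 (sub.ALU st.MEM) dual
  cy3 -> i4 (ld.MEM) no-port MEM/MEM
  cy4 -> i5 (st.MEM) no-port MEM/MEM
  cy5 -> i6&i7 (st.MEM xor.ALU) dual
  cy6 -> i8 (or.ALU) RAW r1
  cy7 -> i9 (beq.BR) tail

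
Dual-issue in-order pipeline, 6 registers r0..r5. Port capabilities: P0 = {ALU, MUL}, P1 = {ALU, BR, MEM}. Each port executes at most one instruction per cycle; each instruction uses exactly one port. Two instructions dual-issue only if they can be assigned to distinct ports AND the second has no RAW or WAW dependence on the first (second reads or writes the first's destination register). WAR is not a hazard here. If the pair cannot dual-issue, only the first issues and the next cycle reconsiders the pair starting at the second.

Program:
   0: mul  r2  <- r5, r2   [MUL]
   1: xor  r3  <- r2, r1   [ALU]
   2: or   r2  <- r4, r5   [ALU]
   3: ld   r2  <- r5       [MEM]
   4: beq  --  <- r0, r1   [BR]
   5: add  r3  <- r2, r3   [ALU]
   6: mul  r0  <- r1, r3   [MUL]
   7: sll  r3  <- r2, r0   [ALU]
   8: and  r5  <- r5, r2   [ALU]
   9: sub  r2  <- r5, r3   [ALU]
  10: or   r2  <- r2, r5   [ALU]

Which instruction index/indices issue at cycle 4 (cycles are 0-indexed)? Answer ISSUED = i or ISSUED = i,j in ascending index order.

ISSUED = 6

t=0 i0:mul.MUL ; RAW r2
t=1 i1&i2:xor.ALU+or.ALU ; pair
t=2 i3:ld.MEM ; no-port MEM/BR
t=3 i4&i5:beq.BR+add.ALU ; pair
t=4 i6:mul.MUL ; RAW r0
t=5 i7&i8:sll.ALU+and.ALU ; pair
t=6 i9:sub.ALU ; RAW+WAW r2
t=7 i10:or.ALU ; tail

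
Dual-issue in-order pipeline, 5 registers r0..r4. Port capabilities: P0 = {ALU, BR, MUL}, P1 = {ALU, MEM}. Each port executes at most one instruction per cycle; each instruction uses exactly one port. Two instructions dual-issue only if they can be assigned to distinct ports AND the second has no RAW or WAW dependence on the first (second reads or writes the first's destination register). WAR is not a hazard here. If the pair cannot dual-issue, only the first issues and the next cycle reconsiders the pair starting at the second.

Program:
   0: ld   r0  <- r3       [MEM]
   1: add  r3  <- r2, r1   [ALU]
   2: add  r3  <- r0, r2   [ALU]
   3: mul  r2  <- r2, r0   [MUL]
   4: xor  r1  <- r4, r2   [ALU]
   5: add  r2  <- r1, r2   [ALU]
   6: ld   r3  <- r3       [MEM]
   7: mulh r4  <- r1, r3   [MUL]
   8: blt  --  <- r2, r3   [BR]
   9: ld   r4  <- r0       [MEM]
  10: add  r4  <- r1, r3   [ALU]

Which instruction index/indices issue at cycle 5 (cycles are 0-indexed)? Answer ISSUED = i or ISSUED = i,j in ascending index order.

  cy0 -> i0/i1 (ld add) pair
  cy1 -> i2/i3 (add mul) pair
  cy2 -> i4 (xor) RAW r1
  cy3 -> i5/i6 (add ld) pair
  cy4 -> i7 (mulh) no-port MUL/BR
  cy5 -> i8/i9 (blt ld) pair
  cy6 -> i10 (add) tail

ISSUED = 8,9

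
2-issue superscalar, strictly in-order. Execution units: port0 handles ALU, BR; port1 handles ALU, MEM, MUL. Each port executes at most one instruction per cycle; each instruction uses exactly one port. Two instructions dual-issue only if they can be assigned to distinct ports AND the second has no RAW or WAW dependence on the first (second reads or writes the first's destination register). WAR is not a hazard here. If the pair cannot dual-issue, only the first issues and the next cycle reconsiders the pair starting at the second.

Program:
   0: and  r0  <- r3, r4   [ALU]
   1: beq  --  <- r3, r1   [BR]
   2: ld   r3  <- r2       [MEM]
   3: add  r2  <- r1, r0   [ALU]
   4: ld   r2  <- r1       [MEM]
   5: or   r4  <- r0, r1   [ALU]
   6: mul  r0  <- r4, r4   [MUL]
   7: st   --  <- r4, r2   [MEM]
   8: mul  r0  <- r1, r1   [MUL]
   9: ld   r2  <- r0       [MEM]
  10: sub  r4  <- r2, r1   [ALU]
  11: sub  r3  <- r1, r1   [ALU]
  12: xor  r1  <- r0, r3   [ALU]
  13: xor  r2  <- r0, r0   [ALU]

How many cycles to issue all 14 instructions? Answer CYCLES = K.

CYCLES = 9

t=0 i0,i1:and.ALU/beq.BR ; pair
t=1 i2,i3:ld.MEM/add.ALU ; pair
t=2 i4,i5:ld.MEM/or.ALU ; pair
t=3 i6:mul.MUL ; no-port MUL/MEM
t=4 i7:st.MEM ; no-port MEM/MUL
t=5 i8:mul.MUL ; no-port MUL/MEM
t=6 i9:ld.MEM ; RAW r2
t=7 i10,i11:sub.ALU/sub.ALU ; pair
t=8 i12,i13:xor.ALU/xor.ALU ; pair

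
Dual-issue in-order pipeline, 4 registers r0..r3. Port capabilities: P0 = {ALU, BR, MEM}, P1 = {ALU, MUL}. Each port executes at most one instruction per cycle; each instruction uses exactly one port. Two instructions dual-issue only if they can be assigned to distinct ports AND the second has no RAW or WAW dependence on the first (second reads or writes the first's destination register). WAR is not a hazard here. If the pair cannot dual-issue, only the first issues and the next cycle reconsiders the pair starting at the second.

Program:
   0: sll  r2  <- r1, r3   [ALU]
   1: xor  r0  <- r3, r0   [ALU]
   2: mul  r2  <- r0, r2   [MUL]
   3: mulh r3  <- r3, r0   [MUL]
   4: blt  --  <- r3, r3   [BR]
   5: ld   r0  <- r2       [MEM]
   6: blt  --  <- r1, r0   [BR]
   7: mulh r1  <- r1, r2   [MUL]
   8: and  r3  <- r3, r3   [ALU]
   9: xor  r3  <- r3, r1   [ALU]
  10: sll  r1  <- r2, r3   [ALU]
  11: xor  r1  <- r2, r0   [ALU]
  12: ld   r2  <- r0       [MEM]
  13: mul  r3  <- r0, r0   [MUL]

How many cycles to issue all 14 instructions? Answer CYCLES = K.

#0 head=0: sll.ALU xor.ALU i0&i1 pair
#1 head=2: mul.MUL i2 no-port MUL/MUL
#2 head=3: mulh.MUL i3 RAW r3
#3 head=4: blt.BR i4 no-port BR/MEM
#4 head=5: ld.MEM i5 no-port MEM/BR
#5 head=6: blt.BR mulh.MUL i6&i7 pair
#6 head=8: and.ALU i8 RAW+WAW r3
#7 head=9: xor.ALU i9 RAW r3
#8 head=10: sll.ALU i10 WAW r1
#9 head=11: xor.ALU ld.MEM i11&i12 pair
#10 head=13: mul.MUL i13 tail

CYCLES = 11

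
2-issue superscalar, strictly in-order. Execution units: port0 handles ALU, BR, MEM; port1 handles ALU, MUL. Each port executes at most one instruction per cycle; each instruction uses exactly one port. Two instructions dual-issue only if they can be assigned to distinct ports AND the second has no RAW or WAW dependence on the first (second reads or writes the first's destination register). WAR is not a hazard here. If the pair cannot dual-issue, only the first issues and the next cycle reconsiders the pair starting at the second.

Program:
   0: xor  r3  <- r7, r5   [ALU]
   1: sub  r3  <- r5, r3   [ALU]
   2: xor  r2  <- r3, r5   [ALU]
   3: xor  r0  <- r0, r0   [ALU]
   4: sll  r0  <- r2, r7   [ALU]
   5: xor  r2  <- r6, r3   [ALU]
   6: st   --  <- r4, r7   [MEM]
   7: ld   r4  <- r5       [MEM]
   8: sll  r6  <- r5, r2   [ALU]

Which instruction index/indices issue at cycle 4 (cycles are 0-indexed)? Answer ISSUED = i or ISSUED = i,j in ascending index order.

  cy0 -> i0 (xor.ALU) RAW+WAW r3
  cy1 -> i1 (sub.ALU) RAW r3
  cy2 -> i2/i3 (xor.ALU/xor.ALU) dual
  cy3 -> i4/i5 (sll.ALU/xor.ALU) dual
  cy4 -> i6 (st.MEM) no-port MEM/MEM
  cy5 -> i7/i8 (ld.MEM/sll.ALU) dual

ISSUED = 6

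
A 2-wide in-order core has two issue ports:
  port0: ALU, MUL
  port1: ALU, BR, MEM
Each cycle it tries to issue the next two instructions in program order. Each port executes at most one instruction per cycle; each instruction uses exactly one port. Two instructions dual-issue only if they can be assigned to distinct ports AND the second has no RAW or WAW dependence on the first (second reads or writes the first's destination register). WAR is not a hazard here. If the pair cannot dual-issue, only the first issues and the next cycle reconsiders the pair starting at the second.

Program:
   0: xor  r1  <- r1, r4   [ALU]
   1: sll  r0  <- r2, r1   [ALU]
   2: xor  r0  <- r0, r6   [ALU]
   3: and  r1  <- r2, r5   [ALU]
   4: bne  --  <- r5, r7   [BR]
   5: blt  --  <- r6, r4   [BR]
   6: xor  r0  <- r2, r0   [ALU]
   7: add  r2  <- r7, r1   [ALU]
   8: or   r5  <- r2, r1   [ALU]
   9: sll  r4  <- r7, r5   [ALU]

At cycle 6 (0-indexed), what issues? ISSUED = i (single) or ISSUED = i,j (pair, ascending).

ISSUED = 8

0. xor @i0  | RAW r1
1. sll @i1  | RAW+WAW r0
2. xor/and @i2+i3  | pair
3. bne @i4  | no-port BR/BR
4. blt/xor @i5+i6  | pair
5. add @i7  | RAW r2
6. or @i8  | RAW r5
7. sll @i9  | tail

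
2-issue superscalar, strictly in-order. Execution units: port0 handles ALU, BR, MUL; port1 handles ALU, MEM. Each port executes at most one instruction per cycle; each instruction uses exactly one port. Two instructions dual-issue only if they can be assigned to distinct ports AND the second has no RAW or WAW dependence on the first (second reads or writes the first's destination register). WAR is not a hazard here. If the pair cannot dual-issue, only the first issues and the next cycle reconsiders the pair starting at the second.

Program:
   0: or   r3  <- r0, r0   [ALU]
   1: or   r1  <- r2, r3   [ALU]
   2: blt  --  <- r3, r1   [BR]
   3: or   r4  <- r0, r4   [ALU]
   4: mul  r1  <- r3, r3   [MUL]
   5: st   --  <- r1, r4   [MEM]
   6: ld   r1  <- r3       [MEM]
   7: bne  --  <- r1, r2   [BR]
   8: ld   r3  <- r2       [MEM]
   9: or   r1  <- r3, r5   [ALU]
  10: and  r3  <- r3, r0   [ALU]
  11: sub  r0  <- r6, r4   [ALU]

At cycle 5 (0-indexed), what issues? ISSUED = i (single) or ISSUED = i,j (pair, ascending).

#0 head=0: or i0 RAW r3
#1 head=1: or i1 RAW r1
#2 head=2: blt+or i2+i3 2-wide
#3 head=4: mul i4 RAW r1
#4 head=5: st i5 no-port MEM/MEM
#5 head=6: ld i6 RAW r1
#6 head=7: bne+ld i7+i8 2-wide
#7 head=9: or+and i9+i10 2-wide
#8 head=11: sub i11 tail

ISSUED = 6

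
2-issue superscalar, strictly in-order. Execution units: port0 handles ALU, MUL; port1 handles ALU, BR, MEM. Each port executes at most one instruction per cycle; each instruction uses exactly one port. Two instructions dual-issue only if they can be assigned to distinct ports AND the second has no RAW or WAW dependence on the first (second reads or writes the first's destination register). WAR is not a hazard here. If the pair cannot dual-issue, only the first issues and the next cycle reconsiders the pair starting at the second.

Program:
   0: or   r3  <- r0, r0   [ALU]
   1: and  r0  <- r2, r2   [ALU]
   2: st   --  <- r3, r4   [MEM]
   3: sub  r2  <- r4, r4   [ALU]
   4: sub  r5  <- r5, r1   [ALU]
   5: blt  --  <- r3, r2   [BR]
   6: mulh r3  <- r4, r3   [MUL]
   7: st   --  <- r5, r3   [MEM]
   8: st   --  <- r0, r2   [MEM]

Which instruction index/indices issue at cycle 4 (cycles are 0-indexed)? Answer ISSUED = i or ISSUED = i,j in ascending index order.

t=0 i0/i1:or.ALU;and.ALU ; dual
t=1 i2/i3:st.MEM;sub.ALU ; dual
t=2 i4/i5:sub.ALU;blt.BR ; dual
t=3 i6:mulh.MUL ; RAW r3
t=4 i7:st.MEM ; no-port MEM/MEM
t=5 i8:st.MEM ; tail

ISSUED = 7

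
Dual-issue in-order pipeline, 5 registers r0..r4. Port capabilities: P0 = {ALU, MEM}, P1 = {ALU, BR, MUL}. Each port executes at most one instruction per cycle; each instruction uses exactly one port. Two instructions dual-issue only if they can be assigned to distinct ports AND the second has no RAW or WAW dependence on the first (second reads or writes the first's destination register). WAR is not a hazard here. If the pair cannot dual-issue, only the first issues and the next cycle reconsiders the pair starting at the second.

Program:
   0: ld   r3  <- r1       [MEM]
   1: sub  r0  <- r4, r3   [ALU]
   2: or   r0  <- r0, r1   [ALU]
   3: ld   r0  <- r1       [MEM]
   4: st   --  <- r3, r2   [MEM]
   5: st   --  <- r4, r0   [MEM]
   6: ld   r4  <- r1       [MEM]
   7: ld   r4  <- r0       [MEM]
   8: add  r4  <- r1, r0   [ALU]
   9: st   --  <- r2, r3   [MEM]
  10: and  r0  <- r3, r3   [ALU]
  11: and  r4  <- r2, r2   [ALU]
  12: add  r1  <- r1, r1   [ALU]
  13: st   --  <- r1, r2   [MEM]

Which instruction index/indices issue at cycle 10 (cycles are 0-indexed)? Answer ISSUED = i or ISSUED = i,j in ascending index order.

c0: i0 ld  RAW r3
c1: i1 sub  RAW+WAW r0
c2: i2 or  WAW r0
c3: i3 ld  no-port MEM/MEM
c4: i4 st  no-port MEM/MEM
c5: i5 st  no-port MEM/MEM
c6: i6 ld  no-port MEM/MEM
c7: i7 ld  WAW r4
c8: i8+i9 add/st  2-wide
c9: i10+i11 and/and  2-wide
c10: i12 add  RAW r1
c11: i13 st  tail

ISSUED = 12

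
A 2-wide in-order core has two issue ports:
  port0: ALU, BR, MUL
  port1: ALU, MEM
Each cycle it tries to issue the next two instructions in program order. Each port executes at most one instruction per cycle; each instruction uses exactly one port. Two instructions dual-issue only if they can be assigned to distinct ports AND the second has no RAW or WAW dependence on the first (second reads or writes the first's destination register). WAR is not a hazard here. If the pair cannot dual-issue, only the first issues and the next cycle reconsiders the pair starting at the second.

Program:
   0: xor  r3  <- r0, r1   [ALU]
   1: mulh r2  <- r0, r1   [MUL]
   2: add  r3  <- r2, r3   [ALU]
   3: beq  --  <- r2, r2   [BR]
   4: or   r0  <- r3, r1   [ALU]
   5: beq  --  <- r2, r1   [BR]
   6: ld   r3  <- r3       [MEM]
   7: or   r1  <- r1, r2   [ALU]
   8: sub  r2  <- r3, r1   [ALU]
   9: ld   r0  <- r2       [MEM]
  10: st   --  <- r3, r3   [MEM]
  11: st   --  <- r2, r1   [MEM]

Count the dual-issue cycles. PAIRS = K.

  cy0 -> i0,i1 (xor.ALU/mulh.MUL) dual
  cy1 -> i2,i3 (add.ALU/beq.BR) dual
  cy2 -> i4,i5 (or.ALU/beq.BR) dual
  cy3 -> i6,i7 (ld.MEM/or.ALU) dual
  cy4 -> i8 (sub.ALU) RAW r2
  cy5 -> i9 (ld.MEM) no-port MEM/MEM
  cy6 -> i10 (st.MEM) no-port MEM/MEM
  cy7 -> i11 (st.MEM) tail

PAIRS = 4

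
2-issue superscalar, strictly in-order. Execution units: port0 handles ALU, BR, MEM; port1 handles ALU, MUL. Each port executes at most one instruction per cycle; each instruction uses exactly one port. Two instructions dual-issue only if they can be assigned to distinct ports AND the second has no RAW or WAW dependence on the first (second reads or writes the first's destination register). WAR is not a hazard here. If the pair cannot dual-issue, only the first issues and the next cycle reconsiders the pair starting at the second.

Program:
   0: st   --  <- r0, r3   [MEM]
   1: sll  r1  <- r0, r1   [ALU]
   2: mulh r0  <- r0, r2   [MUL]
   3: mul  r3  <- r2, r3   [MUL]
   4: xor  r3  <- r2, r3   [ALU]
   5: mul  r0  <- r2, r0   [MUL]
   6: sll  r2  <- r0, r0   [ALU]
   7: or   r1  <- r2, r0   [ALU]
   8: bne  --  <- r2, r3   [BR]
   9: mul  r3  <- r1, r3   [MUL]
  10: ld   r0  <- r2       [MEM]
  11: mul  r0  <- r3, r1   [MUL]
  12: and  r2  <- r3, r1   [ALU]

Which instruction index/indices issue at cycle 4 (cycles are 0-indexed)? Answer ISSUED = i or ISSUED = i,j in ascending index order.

ISSUED = 6

#0 head=0: st.MEM/sll.ALU i0/i1 pair
#1 head=2: mulh.MUL i2 no-port MUL/MUL
#2 head=3: mul.MUL i3 RAW+WAW r3
#3 head=4: xor.ALU/mul.MUL i4/i5 pair
#4 head=6: sll.ALU i6 RAW r2
#5 head=7: or.ALU/bne.BR i7/i8 pair
#6 head=9: mul.MUL/ld.MEM i9/i10 pair
#7 head=11: mul.MUL/and.ALU i11/i12 pair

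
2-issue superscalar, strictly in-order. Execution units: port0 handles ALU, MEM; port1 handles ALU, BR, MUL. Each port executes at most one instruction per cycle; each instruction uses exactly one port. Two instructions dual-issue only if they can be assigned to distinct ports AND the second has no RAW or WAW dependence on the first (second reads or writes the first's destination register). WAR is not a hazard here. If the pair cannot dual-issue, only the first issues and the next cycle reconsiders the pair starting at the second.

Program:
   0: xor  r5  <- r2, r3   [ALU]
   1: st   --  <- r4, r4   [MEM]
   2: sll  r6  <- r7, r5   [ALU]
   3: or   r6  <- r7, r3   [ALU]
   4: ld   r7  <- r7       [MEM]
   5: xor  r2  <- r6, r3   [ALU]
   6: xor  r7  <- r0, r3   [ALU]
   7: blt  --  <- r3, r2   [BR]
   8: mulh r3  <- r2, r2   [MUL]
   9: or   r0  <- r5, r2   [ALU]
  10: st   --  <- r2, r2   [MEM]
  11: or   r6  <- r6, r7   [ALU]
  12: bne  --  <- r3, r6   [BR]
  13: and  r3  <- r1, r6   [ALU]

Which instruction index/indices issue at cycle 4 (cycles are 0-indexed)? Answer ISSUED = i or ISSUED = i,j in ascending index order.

ISSUED = 7

#0 head=0: xor+st i0/i1 2-wide
#1 head=2: sll i2 WAW r6
#2 head=3: or+ld i3/i4 2-wide
#3 head=5: xor+xor i5/i6 2-wide
#4 head=7: blt i7 no-port BR/MUL
#5 head=8: mulh+or i8/i9 2-wide
#6 head=10: st+or i10/i11 2-wide
#7 head=12: bne+and i12/i13 2-wide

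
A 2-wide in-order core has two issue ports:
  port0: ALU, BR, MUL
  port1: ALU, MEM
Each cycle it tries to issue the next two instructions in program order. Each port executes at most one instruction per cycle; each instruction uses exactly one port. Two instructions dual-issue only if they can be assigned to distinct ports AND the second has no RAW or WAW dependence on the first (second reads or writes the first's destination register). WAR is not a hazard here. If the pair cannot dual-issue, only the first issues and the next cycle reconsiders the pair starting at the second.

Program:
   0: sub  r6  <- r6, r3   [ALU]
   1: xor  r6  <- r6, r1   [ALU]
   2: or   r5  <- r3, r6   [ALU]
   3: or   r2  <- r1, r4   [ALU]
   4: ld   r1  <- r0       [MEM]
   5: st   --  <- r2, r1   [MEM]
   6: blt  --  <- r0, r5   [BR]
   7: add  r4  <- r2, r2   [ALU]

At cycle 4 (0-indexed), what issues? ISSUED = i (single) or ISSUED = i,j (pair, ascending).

ISSUED = 5,6

[0] i0  sub.ALU  -- RAW+WAW r6
[1] i1  xor.ALU  -- RAW r6
[2] i2&i3  or.ALU+or.ALU  -- pair
[3] i4  ld.MEM  -- no-port MEM/MEM
[4] i5&i6  st.MEM+blt.BR  -- pair
[5] i7  add.ALU  -- tail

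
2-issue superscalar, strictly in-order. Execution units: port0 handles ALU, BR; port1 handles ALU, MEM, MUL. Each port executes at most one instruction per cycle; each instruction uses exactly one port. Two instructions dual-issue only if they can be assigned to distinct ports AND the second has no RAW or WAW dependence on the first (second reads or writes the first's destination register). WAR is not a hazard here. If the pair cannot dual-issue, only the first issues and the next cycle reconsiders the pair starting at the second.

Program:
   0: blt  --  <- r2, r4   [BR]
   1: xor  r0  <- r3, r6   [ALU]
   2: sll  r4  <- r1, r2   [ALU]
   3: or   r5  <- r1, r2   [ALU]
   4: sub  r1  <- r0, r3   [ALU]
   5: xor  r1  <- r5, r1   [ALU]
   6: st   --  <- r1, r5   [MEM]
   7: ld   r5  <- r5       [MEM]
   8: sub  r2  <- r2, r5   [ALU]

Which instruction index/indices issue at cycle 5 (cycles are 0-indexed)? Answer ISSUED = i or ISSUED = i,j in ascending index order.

ISSUED = 7

0. blt+xor @i0+i1  | pair
1. sll+or @i2+i3  | pair
2. sub @i4  | RAW+WAW r1
3. xor @i5  | RAW r1
4. st @i6  | no-port MEM/MEM
5. ld @i7  | RAW r5
6. sub @i8  | tail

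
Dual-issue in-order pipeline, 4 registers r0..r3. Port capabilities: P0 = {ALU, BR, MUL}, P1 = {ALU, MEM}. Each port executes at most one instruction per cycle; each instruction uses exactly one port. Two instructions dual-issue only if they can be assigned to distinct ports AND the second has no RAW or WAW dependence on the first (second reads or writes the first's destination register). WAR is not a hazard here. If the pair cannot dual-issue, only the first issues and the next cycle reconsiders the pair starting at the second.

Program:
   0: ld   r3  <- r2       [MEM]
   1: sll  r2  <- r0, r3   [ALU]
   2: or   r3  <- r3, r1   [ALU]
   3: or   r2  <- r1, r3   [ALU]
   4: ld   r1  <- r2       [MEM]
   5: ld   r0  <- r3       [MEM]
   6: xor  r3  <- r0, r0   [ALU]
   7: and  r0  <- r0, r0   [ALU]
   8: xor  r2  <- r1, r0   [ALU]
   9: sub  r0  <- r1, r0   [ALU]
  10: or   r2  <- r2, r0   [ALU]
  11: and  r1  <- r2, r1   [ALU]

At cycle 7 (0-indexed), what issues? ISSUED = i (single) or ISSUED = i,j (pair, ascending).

ISSUED = 10

c0: i0 ld.MEM  RAW r3
c1: i1,i2 sll.ALU/or.ALU  pair
c2: i3 or.ALU  RAW r2
c3: i4 ld.MEM  no-port MEM/MEM
c4: i5 ld.MEM  RAW r0
c5: i6,i7 xor.ALU/and.ALU  pair
c6: i8,i9 xor.ALU/sub.ALU  pair
c7: i10 or.ALU  RAW r2
c8: i11 and.ALU  tail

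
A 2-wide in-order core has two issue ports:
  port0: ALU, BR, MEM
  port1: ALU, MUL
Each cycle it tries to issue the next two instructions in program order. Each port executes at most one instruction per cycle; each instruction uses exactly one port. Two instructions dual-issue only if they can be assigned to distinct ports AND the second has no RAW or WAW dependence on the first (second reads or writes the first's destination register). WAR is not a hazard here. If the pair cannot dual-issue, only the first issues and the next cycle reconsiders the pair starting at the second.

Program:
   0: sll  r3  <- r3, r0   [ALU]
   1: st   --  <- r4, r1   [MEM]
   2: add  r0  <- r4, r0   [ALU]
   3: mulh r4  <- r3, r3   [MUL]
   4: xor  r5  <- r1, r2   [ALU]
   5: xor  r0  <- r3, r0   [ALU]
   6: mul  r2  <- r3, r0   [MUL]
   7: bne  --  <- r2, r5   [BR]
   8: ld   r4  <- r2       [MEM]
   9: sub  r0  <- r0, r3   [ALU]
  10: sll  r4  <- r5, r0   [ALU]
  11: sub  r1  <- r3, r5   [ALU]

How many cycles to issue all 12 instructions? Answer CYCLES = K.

CYCLES = 7

0. sll.ALU;st.MEM @i0&i1  | 2-wide
1. add.ALU;mulh.MUL @i2&i3  | 2-wide
2. xor.ALU;xor.ALU @i4&i5  | 2-wide
3. mul.MUL @i6  | RAW r2
4. bne.BR @i7  | no-port BR/MEM
5. ld.MEM;sub.ALU @i8&i9  | 2-wide
6. sll.ALU;sub.ALU @i10&i11  | 2-wide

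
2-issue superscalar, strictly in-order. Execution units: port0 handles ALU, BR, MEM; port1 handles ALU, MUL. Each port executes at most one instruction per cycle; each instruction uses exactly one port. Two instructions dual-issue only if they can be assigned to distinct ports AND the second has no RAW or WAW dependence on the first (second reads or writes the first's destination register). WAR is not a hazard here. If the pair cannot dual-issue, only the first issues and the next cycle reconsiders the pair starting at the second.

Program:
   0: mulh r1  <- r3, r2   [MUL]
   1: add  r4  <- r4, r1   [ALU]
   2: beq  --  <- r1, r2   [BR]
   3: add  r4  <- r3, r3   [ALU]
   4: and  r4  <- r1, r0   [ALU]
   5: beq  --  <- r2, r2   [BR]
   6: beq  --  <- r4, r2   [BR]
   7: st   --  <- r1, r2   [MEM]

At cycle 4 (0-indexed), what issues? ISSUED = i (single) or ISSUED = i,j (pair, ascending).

ISSUED = 6

c0: i0 mulh  RAW r1
c1: i1&i2 add beq  2-wide
c2: i3 add  WAW r4
c3: i4&i5 and beq  2-wide
c4: i6 beq  no-port BR/MEM
c5: i7 st  tail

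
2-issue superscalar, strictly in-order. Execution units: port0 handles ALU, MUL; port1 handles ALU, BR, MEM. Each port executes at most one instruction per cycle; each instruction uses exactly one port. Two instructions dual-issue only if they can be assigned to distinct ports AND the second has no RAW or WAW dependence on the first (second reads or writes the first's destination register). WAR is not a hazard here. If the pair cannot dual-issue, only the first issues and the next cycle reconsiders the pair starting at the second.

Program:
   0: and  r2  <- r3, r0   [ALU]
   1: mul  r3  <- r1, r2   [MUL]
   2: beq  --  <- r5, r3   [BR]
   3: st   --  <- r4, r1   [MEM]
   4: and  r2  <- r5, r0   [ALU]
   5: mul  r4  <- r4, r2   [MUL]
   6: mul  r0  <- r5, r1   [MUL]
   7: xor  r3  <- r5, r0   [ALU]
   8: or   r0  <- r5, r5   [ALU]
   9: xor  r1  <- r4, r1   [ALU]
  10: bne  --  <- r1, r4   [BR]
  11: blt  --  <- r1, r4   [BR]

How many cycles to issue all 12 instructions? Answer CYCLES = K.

  cy0 -> i0 (and.ALU) RAW r2
  cy1 -> i1 (mul.MUL) RAW r3
  cy2 -> i2 (beq.BR) no-port BR/MEM
  cy3 -> i3+i4 (st.MEM and.ALU) dual
  cy4 -> i5 (mul.MUL) no-port MUL/MUL
  cy5 -> i6 (mul.MUL) RAW r0
  cy6 -> i7+i8 (xor.ALU or.ALU) dual
  cy7 -> i9 (xor.ALU) RAW r1
  cy8 -> i10 (bne.BR) no-port BR/BR
  cy9 -> i11 (blt.BR) tail

CYCLES = 10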